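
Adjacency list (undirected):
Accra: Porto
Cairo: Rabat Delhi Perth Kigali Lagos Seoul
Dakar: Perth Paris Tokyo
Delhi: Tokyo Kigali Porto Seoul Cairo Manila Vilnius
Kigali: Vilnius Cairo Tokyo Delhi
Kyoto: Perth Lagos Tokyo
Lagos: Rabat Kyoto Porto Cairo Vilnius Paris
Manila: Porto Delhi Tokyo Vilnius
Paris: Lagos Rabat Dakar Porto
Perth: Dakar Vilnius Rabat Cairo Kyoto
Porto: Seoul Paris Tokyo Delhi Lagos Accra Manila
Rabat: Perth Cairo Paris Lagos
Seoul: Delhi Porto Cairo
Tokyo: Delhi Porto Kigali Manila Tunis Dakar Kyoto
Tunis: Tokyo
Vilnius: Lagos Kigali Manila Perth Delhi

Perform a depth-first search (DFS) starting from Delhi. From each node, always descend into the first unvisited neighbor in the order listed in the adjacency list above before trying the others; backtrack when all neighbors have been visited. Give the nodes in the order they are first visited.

Delhi → Tokyo → Porto → Seoul → Cairo → Rabat → Perth → Dakar → Paris → Lagos → Kyoto → Vilnius → Kigali → Manila → Accra → Tunis

Visit Delhi
Delhi → Tokyo
Tokyo → Porto
Porto → Seoul
Seoul → Cairo
Cairo → Rabat
Rabat → Perth
Perth → Dakar
Dakar → Paris
Paris → Lagos
Lagos → Kyoto
Lagos → Vilnius
Vilnius → Kigali
Vilnius → Manila
Porto → Accra
Tokyo → Tunis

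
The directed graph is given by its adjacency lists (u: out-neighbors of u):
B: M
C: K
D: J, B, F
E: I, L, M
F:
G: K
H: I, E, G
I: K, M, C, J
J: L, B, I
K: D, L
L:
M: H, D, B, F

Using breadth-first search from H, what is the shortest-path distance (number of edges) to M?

Level 0: H
Level 1: E, G, I
Level 2: C, J, K, L, M
Level 3: B, D, F
M first appears at level 2.

2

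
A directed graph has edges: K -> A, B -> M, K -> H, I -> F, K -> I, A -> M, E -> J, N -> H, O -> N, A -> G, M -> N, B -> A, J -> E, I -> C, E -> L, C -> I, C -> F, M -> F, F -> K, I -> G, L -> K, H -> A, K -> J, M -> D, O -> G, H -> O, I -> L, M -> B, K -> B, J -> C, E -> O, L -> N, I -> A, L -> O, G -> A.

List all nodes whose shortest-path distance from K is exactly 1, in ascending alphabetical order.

A, B, H, I, J

Level 0: K
Level 1: A, B, H, I, J
Level 2: C, E, F, G, L, M, O
Level 3: D, N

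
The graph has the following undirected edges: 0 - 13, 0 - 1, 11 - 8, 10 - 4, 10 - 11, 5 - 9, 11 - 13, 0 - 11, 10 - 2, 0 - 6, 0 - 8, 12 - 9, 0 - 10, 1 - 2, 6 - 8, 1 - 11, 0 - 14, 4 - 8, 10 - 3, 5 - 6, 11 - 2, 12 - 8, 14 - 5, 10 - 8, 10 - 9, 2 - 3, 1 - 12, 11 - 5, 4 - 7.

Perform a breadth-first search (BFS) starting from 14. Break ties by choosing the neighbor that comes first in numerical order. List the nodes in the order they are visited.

14 0 5 1 6 8 10 11 13 9 2 12 4 3 7

Visit 14; enqueue 0, 5 → queue [0, 5]
Visit 0; enqueue 1, 6, 8, 10, 11, 13 → queue [5, 1, 6, 8, 10, 11, 13]
Visit 5; enqueue 9 → queue [1, 6, 8, 10, 11, 13, 9]
Visit 1; enqueue 2, 12 → queue [6, 8, 10, 11, 13, 9, 2, 12]
Visit 6 → queue [8, 10, 11, 13, 9, 2, 12]
Visit 8; enqueue 4 → queue [10, 11, 13, 9, 2, 12, 4]
Visit 10; enqueue 3 → queue [11, 13, 9, 2, 12, 4, 3]
Visit 11 → queue [13, 9, 2, 12, 4, 3]
Visit 13 → queue [9, 2, 12, 4, 3]
Visit 9 → queue [2, 12, 4, 3]
Visit 2 → queue [12, 4, 3]
Visit 12 → queue [4, 3]
Visit 4; enqueue 7 → queue [3, 7]
Visit 3 → queue [7]
Visit 7 → queue []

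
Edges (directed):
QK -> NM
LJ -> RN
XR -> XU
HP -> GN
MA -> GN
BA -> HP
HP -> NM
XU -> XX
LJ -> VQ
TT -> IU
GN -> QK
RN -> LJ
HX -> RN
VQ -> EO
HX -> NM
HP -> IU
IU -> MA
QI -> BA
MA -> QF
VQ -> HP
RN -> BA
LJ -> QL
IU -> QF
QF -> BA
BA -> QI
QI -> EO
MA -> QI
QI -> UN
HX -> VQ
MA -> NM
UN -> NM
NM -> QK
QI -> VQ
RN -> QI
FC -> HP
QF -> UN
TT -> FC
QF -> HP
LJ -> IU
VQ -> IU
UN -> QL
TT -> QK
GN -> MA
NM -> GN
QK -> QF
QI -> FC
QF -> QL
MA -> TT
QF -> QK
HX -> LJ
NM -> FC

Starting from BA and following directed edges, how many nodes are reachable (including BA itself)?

15

BFS from BA visits: BA, QI, HP, VQ, UN, FC, EO, NM, IU, GN, QL, QK, QF, MA, TT
Reachable nodes: 15 of 21 total.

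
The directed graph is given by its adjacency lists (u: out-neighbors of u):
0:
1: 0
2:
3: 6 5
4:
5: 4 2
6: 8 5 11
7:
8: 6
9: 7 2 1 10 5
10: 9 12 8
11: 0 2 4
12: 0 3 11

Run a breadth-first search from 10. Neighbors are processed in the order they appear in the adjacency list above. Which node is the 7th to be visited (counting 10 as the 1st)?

Visit 10; enqueue 9, 12, 8 → queue [9, 12, 8]
Visit 9; enqueue 7, 2, 1, 5 → queue [12, 8, 7, 2, 1, 5]
Visit 12; enqueue 0, 3, 11 → queue [8, 7, 2, 1, 5, 0, 3, 11]
Visit 8; enqueue 6 → queue [7, 2, 1, 5, 0, 3, 11, 6]
Visit 7 → queue [2, 1, 5, 0, 3, 11, 6]
Visit 2 → queue [1, 5, 0, 3, 11, 6]
Visit 1 → queue [5, 0, 3, 11, 6]
Visit 5; enqueue 4 → queue [0, 3, 11, 6, 4]
Visit 0 → queue [3, 11, 6, 4]
Visit 3 → queue [11, 6, 4]
Visit 11 → queue [6, 4]
Visit 6 → queue [4]
Visit 4 → queue []

Visit order: 10, 9, 12, 8, 7, 2, 1, 5, 0, 3, 11, 6, 4

1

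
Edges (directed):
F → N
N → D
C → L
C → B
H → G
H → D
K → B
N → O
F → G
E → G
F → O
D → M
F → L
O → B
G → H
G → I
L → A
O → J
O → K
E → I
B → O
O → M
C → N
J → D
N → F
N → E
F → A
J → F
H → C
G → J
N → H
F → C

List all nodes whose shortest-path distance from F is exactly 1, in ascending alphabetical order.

A, C, G, L, N, O

Level 0: F
Level 1: A, C, G, L, N, O
Level 2: B, D, E, H, I, J, K, M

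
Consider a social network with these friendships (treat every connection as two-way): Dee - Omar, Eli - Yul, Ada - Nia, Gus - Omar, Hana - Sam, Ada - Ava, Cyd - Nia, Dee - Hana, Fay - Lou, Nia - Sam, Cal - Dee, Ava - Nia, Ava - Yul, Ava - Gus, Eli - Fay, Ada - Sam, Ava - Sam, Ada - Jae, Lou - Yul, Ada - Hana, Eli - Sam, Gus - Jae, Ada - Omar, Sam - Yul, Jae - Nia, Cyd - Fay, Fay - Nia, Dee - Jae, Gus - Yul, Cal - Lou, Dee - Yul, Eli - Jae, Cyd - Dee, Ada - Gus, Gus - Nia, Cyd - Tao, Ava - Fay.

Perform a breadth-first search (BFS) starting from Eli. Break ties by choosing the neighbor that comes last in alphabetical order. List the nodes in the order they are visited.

Visit Eli; enqueue Yul, Sam, Jae, Fay → queue [Yul, Sam, Jae, Fay]
Visit Yul; enqueue Lou, Gus, Dee, Ava → queue [Sam, Jae, Fay, Lou, Gus, Dee, Ava]
Visit Sam; enqueue Nia, Hana, Ada → queue [Jae, Fay, Lou, Gus, Dee, Ava, Nia, Hana, Ada]
Visit Jae → queue [Fay, Lou, Gus, Dee, Ava, Nia, Hana, Ada]
Visit Fay; enqueue Cyd → queue [Lou, Gus, Dee, Ava, Nia, Hana, Ada, Cyd]
Visit Lou; enqueue Cal → queue [Gus, Dee, Ava, Nia, Hana, Ada, Cyd, Cal]
Visit Gus; enqueue Omar → queue [Dee, Ava, Nia, Hana, Ada, Cyd, Cal, Omar]
Visit Dee → queue [Ava, Nia, Hana, Ada, Cyd, Cal, Omar]
Visit Ava → queue [Nia, Hana, Ada, Cyd, Cal, Omar]
Visit Nia → queue [Hana, Ada, Cyd, Cal, Omar]
Visit Hana → queue [Ada, Cyd, Cal, Omar]
Visit Ada → queue [Cyd, Cal, Omar]
Visit Cyd; enqueue Tao → queue [Cal, Omar, Tao]
Visit Cal → queue [Omar, Tao]
Visit Omar → queue [Tao]
Visit Tao → queue []

Eli Yul Sam Jae Fay Lou Gus Dee Ava Nia Hana Ada Cyd Cal Omar Tao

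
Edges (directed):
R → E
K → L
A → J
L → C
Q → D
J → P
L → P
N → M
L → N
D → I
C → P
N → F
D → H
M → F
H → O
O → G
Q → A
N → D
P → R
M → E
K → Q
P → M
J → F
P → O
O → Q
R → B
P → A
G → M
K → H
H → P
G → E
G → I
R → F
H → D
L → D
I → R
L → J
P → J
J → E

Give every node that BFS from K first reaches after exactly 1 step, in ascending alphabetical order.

Level 0: K
Level 1: H, L, Q
Level 2: A, C, D, J, N, O, P
Level 3: E, F, G, I, M, R
Level 4: B

H, L, Q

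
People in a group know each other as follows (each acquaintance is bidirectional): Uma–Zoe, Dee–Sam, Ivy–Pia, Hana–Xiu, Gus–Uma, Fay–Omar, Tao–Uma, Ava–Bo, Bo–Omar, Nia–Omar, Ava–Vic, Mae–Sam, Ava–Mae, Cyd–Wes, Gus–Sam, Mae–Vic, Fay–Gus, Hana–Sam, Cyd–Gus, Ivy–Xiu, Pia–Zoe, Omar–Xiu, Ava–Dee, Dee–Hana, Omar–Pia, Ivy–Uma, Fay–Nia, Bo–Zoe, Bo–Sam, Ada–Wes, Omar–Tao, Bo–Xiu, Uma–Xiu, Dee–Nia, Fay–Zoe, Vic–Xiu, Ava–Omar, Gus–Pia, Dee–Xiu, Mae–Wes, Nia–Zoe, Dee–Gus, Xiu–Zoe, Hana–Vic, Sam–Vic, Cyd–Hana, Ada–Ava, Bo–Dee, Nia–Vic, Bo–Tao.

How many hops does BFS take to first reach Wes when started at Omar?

3

Level 0: Omar
Level 1: Ava, Bo, Fay, Nia, Pia, Tao, Xiu
Level 2: Ada, Dee, Gus, Hana, Ivy, Mae, Sam, Uma, Vic, Zoe
Level 3: Cyd, Wes
Wes first appears at level 3.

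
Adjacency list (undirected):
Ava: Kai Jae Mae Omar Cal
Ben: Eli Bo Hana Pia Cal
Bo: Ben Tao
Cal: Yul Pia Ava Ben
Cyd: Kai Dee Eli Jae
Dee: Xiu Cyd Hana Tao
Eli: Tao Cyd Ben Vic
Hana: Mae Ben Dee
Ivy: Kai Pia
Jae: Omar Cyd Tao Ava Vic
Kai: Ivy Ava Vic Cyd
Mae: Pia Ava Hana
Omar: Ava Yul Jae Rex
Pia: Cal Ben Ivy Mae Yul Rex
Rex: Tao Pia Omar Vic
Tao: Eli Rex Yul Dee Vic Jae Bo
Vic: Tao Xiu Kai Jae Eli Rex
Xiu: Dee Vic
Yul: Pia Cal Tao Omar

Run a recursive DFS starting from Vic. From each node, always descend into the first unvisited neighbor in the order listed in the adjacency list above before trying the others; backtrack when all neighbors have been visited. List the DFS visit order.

Vic, Tao, Eli, Cyd, Kai, Ivy, Pia, Cal, Yul, Omar, Ava, Jae, Mae, Hana, Ben, Bo, Dee, Xiu, Rex

Visit Vic
Vic → Tao
Tao → Eli
Eli → Cyd
Cyd → Kai
Kai → Ivy
Ivy → Pia
Pia → Cal
Cal → Yul
Yul → Omar
Omar → Ava
Ava → Jae
Ava → Mae
Mae → Hana
Hana → Ben
Ben → Bo
Hana → Dee
Dee → Xiu
Omar → Rex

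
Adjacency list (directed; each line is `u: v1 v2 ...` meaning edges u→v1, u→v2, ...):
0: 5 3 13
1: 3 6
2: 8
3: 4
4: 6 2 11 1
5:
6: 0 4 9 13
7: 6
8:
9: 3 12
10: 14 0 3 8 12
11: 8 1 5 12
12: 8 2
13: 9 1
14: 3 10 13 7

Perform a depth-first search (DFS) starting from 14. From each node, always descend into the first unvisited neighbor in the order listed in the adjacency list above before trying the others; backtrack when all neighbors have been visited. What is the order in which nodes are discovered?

Visit 14
14 → 3
3 → 4
4 → 6
6 → 0
0 → 5
0 → 13
13 → 9
9 → 12
12 → 8
12 → 2
13 → 1
4 → 11
14 → 10
14 → 7

14, 3, 4, 6, 0, 5, 13, 9, 12, 8, 2, 1, 11, 10, 7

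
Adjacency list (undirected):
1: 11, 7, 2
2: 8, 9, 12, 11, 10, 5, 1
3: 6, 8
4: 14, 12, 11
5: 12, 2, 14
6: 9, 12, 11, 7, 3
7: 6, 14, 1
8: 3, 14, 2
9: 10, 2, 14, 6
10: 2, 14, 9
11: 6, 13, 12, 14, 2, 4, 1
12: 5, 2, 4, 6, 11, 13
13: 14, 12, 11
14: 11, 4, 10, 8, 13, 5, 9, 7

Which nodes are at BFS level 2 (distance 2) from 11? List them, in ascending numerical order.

3, 5, 7, 8, 9, 10

Level 0: 11
Level 1: 1, 2, 4, 6, 12, 13, 14
Level 2: 3, 5, 7, 8, 9, 10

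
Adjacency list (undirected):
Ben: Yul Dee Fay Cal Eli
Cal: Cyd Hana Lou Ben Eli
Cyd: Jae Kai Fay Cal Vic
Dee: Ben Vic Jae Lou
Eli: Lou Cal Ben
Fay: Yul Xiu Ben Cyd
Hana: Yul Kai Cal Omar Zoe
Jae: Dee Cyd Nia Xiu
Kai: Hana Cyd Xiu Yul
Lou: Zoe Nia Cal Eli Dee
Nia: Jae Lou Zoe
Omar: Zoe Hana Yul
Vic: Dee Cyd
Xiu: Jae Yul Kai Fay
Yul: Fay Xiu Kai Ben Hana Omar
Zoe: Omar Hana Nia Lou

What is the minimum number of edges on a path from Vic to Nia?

3

Level 0: Vic
Level 1: Cyd, Dee
Level 2: Ben, Cal, Fay, Jae, Kai, Lou
Level 3: Eli, Hana, Nia, Xiu, Yul, Zoe
Level 4: Omar
Nia first appears at level 3.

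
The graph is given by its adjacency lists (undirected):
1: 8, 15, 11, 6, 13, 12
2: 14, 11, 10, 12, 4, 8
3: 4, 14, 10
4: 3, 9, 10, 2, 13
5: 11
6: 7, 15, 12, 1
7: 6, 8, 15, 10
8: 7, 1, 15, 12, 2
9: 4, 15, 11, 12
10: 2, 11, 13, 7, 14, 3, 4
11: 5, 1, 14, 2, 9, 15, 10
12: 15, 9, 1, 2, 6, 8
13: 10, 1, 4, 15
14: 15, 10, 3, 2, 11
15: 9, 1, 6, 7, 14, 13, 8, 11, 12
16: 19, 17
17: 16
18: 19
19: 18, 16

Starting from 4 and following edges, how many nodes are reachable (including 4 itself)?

15

BFS from 4 visits: 4, 3, 9, 10, 2, 13, 14, 15, 11, 12, 7, 8, 1, 6, 5
Reachable nodes: 15 of 19 total.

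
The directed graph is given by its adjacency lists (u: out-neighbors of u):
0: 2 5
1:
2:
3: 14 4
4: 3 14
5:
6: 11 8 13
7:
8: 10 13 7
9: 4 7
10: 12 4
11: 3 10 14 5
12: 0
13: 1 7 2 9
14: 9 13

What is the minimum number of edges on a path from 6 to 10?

Level 0: 6
Level 1: 8, 11, 13
Level 2: 1, 2, 3, 5, 7, 9, 10, 14
Level 3: 4, 12
Level 4: 0
10 first appears at level 2.

2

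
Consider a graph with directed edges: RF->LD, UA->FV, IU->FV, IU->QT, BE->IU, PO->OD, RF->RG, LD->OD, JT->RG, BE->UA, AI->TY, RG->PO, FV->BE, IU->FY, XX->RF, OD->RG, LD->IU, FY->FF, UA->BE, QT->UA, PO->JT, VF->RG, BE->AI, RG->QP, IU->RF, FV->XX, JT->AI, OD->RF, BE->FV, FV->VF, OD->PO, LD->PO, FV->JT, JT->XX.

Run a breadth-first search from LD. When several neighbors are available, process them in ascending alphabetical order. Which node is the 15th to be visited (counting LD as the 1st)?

UA

Visit LD; enqueue IU, OD, PO → queue [IU, OD, PO]
Visit IU; enqueue FV, FY, QT, RF → queue [OD, PO, FV, FY, QT, RF]
Visit OD; enqueue RG → queue [PO, FV, FY, QT, RF, RG]
Visit PO; enqueue JT → queue [FV, FY, QT, RF, RG, JT]
Visit FV; enqueue BE, VF, XX → queue [FY, QT, RF, RG, JT, BE, VF, XX]
Visit FY; enqueue FF → queue [QT, RF, RG, JT, BE, VF, XX, FF]
Visit QT; enqueue UA → queue [RF, RG, JT, BE, VF, XX, FF, UA]
Visit RF → queue [RG, JT, BE, VF, XX, FF, UA]
Visit RG; enqueue QP → queue [JT, BE, VF, XX, FF, UA, QP]
Visit JT; enqueue AI → queue [BE, VF, XX, FF, UA, QP, AI]
Visit BE → queue [VF, XX, FF, UA, QP, AI]
Visit VF → queue [XX, FF, UA, QP, AI]
Visit XX → queue [FF, UA, QP, AI]
Visit FF → queue [UA, QP, AI]
Visit UA → queue [QP, AI]
Visit QP → queue [AI]
Visit AI; enqueue TY → queue [TY]
Visit TY → queue []

Visit order: LD, IU, OD, PO, FV, FY, QT, RF, RG, JT, BE, VF, XX, FF, UA, QP, AI, TY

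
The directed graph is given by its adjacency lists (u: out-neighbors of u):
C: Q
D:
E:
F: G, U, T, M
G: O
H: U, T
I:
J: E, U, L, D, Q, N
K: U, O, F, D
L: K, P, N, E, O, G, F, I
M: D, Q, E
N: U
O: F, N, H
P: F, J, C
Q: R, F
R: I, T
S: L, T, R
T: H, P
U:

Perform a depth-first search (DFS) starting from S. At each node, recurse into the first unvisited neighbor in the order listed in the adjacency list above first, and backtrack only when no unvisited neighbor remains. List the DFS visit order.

Visit S
S → L
L → K
K → U
K → O
O → F
F → G
F → T
T → H
T → P
P → J
J → E
J → D
J → Q
Q → R
R → I
J → N
P → C
F → M

S -> L -> K -> U -> O -> F -> G -> T -> H -> P -> J -> E -> D -> Q -> R -> I -> N -> C -> M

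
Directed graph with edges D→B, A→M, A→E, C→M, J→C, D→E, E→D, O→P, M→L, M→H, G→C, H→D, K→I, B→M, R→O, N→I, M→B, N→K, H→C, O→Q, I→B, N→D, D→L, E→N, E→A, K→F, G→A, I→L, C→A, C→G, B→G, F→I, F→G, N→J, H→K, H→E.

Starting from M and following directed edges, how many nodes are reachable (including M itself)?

BFS from M visits: M, L, H, B, K, E, D, C, G, I, F, N, A, J
Reachable nodes: 14 of 18 total.

14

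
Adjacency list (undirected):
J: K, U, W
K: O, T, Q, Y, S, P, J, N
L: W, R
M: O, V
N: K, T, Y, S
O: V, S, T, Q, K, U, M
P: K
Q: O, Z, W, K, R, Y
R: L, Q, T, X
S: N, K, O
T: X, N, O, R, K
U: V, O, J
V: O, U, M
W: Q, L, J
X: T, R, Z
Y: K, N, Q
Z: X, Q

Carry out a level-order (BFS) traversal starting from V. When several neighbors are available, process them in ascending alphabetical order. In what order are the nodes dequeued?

V, M, O, U, K, Q, S, T, J, N, P, Y, R, W, Z, X, L

Visit V; enqueue M, O, U → queue [M, O, U]
Visit M → queue [O, U]
Visit O; enqueue K, Q, S, T → queue [U, K, Q, S, T]
Visit U; enqueue J → queue [K, Q, S, T, J]
Visit K; enqueue N, P, Y → queue [Q, S, T, J, N, P, Y]
Visit Q; enqueue R, W, Z → queue [S, T, J, N, P, Y, R, W, Z]
Visit S → queue [T, J, N, P, Y, R, W, Z]
Visit T; enqueue X → queue [J, N, P, Y, R, W, Z, X]
Visit J → queue [N, P, Y, R, W, Z, X]
Visit N → queue [P, Y, R, W, Z, X]
Visit P → queue [Y, R, W, Z, X]
Visit Y → queue [R, W, Z, X]
Visit R; enqueue L → queue [W, Z, X, L]
Visit W → queue [Z, X, L]
Visit Z → queue [X, L]
Visit X → queue [L]
Visit L → queue []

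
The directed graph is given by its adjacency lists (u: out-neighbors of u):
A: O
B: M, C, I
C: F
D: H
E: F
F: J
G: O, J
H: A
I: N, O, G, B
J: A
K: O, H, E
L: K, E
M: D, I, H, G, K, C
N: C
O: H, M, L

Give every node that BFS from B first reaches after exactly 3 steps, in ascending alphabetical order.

A, E, J, L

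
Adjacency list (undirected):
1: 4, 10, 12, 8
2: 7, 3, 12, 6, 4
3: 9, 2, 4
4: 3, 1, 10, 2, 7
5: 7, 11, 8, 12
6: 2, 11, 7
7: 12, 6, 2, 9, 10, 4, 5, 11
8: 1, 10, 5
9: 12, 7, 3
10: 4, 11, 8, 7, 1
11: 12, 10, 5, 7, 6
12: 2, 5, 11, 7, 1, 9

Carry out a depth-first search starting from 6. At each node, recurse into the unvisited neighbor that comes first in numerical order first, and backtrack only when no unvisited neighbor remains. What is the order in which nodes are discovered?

Visit 6
6 → 2
2 → 3
3 → 4
4 → 1
1 → 8
8 → 5
5 → 7
7 → 9
9 → 12
12 → 11
11 → 10

6 2 3 4 1 8 5 7 9 12 11 10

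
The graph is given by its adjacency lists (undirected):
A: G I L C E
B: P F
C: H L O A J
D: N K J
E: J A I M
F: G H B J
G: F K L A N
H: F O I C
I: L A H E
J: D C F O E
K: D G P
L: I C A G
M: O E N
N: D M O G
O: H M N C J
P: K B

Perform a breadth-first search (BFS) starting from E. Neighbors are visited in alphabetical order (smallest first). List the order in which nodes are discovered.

E, A, I, J, M, C, G, L, H, D, F, O, N, K, B, P

Visit E; enqueue A, I, J, M → queue [A, I, J, M]
Visit A; enqueue C, G, L → queue [I, J, M, C, G, L]
Visit I; enqueue H → queue [J, M, C, G, L, H]
Visit J; enqueue D, F, O → queue [M, C, G, L, H, D, F, O]
Visit M; enqueue N → queue [C, G, L, H, D, F, O, N]
Visit C → queue [G, L, H, D, F, O, N]
Visit G; enqueue K → queue [L, H, D, F, O, N, K]
Visit L → queue [H, D, F, O, N, K]
Visit H → queue [D, F, O, N, K]
Visit D → queue [F, O, N, K]
Visit F; enqueue B → queue [O, N, K, B]
Visit O → queue [N, K, B]
Visit N → queue [K, B]
Visit K; enqueue P → queue [B, P]
Visit B → queue [P]
Visit P → queue []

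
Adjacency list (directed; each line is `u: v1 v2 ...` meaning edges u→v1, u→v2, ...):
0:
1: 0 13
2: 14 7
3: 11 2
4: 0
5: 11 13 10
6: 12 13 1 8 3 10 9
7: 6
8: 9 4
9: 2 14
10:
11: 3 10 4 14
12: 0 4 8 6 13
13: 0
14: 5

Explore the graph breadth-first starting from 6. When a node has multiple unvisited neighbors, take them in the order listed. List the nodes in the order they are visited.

6 → 12 → 13 → 1 → 8 → 3 → 10 → 9 → 0 → 4 → 11 → 2 → 14 → 7 → 5

Visit 6; enqueue 12, 13, 1, 8, 3, 10, 9 → queue [12, 13, 1, 8, 3, 10, 9]
Visit 12; enqueue 0, 4 → queue [13, 1, 8, 3, 10, 9, 0, 4]
Visit 13 → queue [1, 8, 3, 10, 9, 0, 4]
Visit 1 → queue [8, 3, 10, 9, 0, 4]
Visit 8 → queue [3, 10, 9, 0, 4]
Visit 3; enqueue 11, 2 → queue [10, 9, 0, 4, 11, 2]
Visit 10 → queue [9, 0, 4, 11, 2]
Visit 9; enqueue 14 → queue [0, 4, 11, 2, 14]
Visit 0 → queue [4, 11, 2, 14]
Visit 4 → queue [11, 2, 14]
Visit 11 → queue [2, 14]
Visit 2; enqueue 7 → queue [14, 7]
Visit 14; enqueue 5 → queue [7, 5]
Visit 7 → queue [5]
Visit 5 → queue []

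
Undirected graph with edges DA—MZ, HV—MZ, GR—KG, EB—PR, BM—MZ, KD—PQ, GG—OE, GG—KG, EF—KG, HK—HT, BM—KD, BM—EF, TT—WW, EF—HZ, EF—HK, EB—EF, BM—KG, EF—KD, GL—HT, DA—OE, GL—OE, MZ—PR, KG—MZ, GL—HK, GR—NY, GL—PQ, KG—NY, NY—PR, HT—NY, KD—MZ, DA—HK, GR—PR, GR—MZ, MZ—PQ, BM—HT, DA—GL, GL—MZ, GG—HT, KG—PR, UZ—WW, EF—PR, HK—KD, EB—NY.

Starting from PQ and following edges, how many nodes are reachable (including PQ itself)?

18

BFS from PQ visits: PQ, GL, KD, MZ, DA, HK, HT, OE, BM, EF, GR, HV, KG, PR, GG, NY, EB, HZ
Reachable nodes: 18 of 21 total.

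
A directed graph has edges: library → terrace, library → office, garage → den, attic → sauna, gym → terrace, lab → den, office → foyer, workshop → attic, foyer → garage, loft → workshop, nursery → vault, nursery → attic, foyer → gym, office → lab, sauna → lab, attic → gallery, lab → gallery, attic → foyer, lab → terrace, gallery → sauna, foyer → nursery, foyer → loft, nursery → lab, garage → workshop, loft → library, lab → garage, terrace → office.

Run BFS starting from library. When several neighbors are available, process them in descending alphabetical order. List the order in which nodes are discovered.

library, terrace, office, lab, foyer, garage, gallery, den, nursery, loft, gym, workshop, sauna, vault, attic

Visit library; enqueue terrace, office → queue [terrace, office]
Visit terrace → queue [office]
Visit office; enqueue lab, foyer → queue [lab, foyer]
Visit lab; enqueue garage, gallery, den → queue [foyer, garage, gallery, den]
Visit foyer; enqueue nursery, loft, gym → queue [garage, gallery, den, nursery, loft, gym]
Visit garage; enqueue workshop → queue [gallery, den, nursery, loft, gym, workshop]
Visit gallery; enqueue sauna → queue [den, nursery, loft, gym, workshop, sauna]
Visit den → queue [nursery, loft, gym, workshop, sauna]
Visit nursery; enqueue vault, attic → queue [loft, gym, workshop, sauna, vault, attic]
Visit loft → queue [gym, workshop, sauna, vault, attic]
Visit gym → queue [workshop, sauna, vault, attic]
Visit workshop → queue [sauna, vault, attic]
Visit sauna → queue [vault, attic]
Visit vault → queue [attic]
Visit attic → queue []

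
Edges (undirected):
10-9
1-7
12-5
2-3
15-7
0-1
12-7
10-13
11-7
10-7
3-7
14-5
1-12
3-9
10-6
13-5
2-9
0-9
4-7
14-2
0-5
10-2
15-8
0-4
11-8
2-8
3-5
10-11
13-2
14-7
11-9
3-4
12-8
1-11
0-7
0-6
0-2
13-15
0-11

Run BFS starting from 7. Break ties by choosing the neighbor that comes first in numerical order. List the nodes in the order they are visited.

Visit 7; enqueue 0, 1, 3, 4, 10, 11, 12, 14, 15 → queue [0, 1, 3, 4, 10, 11, 12, 14, 15]
Visit 0; enqueue 2, 5, 6, 9 → queue [1, 3, 4, 10, 11, 12, 14, 15, 2, 5, 6, 9]
Visit 1 → queue [3, 4, 10, 11, 12, 14, 15, 2, 5, 6, 9]
Visit 3 → queue [4, 10, 11, 12, 14, 15, 2, 5, 6, 9]
Visit 4 → queue [10, 11, 12, 14, 15, 2, 5, 6, 9]
Visit 10; enqueue 13 → queue [11, 12, 14, 15, 2, 5, 6, 9, 13]
Visit 11; enqueue 8 → queue [12, 14, 15, 2, 5, 6, 9, 13, 8]
Visit 12 → queue [14, 15, 2, 5, 6, 9, 13, 8]
Visit 14 → queue [15, 2, 5, 6, 9, 13, 8]
Visit 15 → queue [2, 5, 6, 9, 13, 8]
Visit 2 → queue [5, 6, 9, 13, 8]
Visit 5 → queue [6, 9, 13, 8]
Visit 6 → queue [9, 13, 8]
Visit 9 → queue [13, 8]
Visit 13 → queue [8]
Visit 8 → queue []

7 → 0 → 1 → 3 → 4 → 10 → 11 → 12 → 14 → 15 → 2 → 5 → 6 → 9 → 13 → 8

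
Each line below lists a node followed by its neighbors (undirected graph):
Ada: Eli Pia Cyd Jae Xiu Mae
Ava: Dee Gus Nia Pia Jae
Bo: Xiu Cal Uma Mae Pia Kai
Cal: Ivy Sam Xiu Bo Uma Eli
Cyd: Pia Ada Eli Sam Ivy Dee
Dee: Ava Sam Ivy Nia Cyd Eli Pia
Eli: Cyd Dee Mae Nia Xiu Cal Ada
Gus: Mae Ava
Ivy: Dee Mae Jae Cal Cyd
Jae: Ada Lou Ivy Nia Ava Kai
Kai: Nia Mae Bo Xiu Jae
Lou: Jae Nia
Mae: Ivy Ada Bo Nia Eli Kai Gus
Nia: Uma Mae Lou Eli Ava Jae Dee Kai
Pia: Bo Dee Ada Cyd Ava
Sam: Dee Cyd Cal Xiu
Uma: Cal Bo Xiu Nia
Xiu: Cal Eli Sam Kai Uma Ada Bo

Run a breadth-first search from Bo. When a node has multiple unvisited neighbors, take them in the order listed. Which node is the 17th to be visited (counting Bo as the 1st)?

Jae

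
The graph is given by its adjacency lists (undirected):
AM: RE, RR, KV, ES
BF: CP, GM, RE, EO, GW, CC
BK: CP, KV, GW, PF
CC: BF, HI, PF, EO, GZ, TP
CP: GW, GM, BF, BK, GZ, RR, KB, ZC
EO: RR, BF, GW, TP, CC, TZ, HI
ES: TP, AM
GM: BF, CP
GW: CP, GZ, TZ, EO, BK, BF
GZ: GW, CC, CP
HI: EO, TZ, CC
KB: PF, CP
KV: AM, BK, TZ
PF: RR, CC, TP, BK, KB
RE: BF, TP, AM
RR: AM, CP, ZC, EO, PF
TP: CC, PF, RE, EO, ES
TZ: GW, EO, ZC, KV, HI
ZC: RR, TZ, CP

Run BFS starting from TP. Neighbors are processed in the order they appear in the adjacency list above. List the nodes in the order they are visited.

TP -> CC -> PF -> RE -> EO -> ES -> BF -> HI -> GZ -> RR -> BK -> KB -> AM -> GW -> TZ -> CP -> GM -> ZC -> KV

Visit TP; enqueue CC, PF, RE, EO, ES → queue [CC, PF, RE, EO, ES]
Visit CC; enqueue BF, HI, GZ → queue [PF, RE, EO, ES, BF, HI, GZ]
Visit PF; enqueue RR, BK, KB → queue [RE, EO, ES, BF, HI, GZ, RR, BK, KB]
Visit RE; enqueue AM → queue [EO, ES, BF, HI, GZ, RR, BK, KB, AM]
Visit EO; enqueue GW, TZ → queue [ES, BF, HI, GZ, RR, BK, KB, AM, GW, TZ]
Visit ES → queue [BF, HI, GZ, RR, BK, KB, AM, GW, TZ]
Visit BF; enqueue CP, GM → queue [HI, GZ, RR, BK, KB, AM, GW, TZ, CP, GM]
Visit HI → queue [GZ, RR, BK, KB, AM, GW, TZ, CP, GM]
Visit GZ → queue [RR, BK, KB, AM, GW, TZ, CP, GM]
Visit RR; enqueue ZC → queue [BK, KB, AM, GW, TZ, CP, GM, ZC]
Visit BK; enqueue KV → queue [KB, AM, GW, TZ, CP, GM, ZC, KV]
Visit KB → queue [AM, GW, TZ, CP, GM, ZC, KV]
Visit AM → queue [GW, TZ, CP, GM, ZC, KV]
Visit GW → queue [TZ, CP, GM, ZC, KV]
Visit TZ → queue [CP, GM, ZC, KV]
Visit CP → queue [GM, ZC, KV]
Visit GM → queue [ZC, KV]
Visit ZC → queue [KV]
Visit KV → queue []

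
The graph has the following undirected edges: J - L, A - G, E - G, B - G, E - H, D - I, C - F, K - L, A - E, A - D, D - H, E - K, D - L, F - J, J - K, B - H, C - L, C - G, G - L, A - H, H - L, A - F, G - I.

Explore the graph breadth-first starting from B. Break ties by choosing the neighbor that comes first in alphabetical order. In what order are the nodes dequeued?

B -> G -> H -> A -> C -> E -> I -> L -> D -> F -> K -> J

Visit B; enqueue G, H → queue [G, H]
Visit G; enqueue A, C, E, I, L → queue [H, A, C, E, I, L]
Visit H; enqueue D → queue [A, C, E, I, L, D]
Visit A; enqueue F → queue [C, E, I, L, D, F]
Visit C → queue [E, I, L, D, F]
Visit E; enqueue K → queue [I, L, D, F, K]
Visit I → queue [L, D, F, K]
Visit L; enqueue J → queue [D, F, K, J]
Visit D → queue [F, K, J]
Visit F → queue [K, J]
Visit K → queue [J]
Visit J → queue []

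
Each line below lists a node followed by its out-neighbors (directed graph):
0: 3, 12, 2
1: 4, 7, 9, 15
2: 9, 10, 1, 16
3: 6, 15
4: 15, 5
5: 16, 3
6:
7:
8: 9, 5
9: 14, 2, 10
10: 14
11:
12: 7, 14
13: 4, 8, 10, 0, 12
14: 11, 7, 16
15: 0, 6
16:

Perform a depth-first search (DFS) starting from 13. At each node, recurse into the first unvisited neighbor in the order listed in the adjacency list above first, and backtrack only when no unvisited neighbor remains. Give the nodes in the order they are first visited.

13, 4, 15, 0, 3, 6, 12, 7, 14, 11, 16, 2, 9, 10, 1, 5, 8

Visit 13
13 → 4
4 → 15
15 → 0
0 → 3
3 → 6
0 → 12
12 → 7
12 → 14
14 → 11
14 → 16
0 → 2
2 → 9
9 → 10
2 → 1
4 → 5
13 → 8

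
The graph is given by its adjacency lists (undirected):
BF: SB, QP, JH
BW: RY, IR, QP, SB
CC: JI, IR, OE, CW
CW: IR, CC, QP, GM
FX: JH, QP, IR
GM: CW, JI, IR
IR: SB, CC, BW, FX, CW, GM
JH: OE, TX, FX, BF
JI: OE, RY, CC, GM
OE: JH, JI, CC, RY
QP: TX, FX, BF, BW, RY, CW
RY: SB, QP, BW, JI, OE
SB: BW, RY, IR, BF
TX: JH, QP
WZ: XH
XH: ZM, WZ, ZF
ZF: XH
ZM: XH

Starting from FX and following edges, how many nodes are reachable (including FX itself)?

14

BFS from FX visits: FX, IR, JH, QP, BW, CC, CW, GM, SB, BF, OE, TX, RY, JI
Reachable nodes: 14 of 18 total.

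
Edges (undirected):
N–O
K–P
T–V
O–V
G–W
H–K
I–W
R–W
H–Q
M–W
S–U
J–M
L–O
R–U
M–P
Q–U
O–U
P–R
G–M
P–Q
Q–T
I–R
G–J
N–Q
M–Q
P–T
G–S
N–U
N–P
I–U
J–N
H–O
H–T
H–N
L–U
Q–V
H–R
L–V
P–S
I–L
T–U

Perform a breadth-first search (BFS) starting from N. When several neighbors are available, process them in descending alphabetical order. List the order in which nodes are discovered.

Visit N; enqueue U, Q, P, O, J, H → queue [U, Q, P, O, J, H]
Visit U; enqueue T, S, R, L, I → queue [Q, P, O, J, H, T, S, R, L, I]
Visit Q; enqueue V, M → queue [P, O, J, H, T, S, R, L, I, V, M]
Visit P; enqueue K → queue [O, J, H, T, S, R, L, I, V, M, K]
Visit O → queue [J, H, T, S, R, L, I, V, M, K]
Visit J; enqueue G → queue [H, T, S, R, L, I, V, M, K, G]
Visit H → queue [T, S, R, L, I, V, M, K, G]
Visit T → queue [S, R, L, I, V, M, K, G]
Visit S → queue [R, L, I, V, M, K, G]
Visit R; enqueue W → queue [L, I, V, M, K, G, W]
Visit L → queue [I, V, M, K, G, W]
Visit I → queue [V, M, K, G, W]
Visit V → queue [M, K, G, W]
Visit M → queue [K, G, W]
Visit K → queue [G, W]
Visit G → queue [W]
Visit W → queue []

N, U, Q, P, O, J, H, T, S, R, L, I, V, M, K, G, W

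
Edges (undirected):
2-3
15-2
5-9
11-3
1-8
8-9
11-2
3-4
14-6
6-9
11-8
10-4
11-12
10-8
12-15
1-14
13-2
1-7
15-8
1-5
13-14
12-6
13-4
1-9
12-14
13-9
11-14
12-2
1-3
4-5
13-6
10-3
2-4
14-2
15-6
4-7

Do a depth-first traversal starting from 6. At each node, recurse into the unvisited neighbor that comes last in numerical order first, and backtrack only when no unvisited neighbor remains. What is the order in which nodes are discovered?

6 -> 15 -> 12 -> 14 -> 13 -> 9 -> 8 -> 11 -> 3 -> 10 -> 4 -> 7 -> 1 -> 5 -> 2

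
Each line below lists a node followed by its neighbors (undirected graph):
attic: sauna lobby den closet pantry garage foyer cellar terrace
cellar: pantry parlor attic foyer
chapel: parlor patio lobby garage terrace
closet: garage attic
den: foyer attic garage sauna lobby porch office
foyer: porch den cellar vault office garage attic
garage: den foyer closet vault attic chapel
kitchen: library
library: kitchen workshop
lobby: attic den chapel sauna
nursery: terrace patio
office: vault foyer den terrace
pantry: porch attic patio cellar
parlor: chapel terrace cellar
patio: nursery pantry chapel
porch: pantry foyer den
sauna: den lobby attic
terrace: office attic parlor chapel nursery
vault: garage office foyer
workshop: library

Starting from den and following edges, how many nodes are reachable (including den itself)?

17

BFS from den visits: den, sauna, porch, office, lobby, garage, foyer, attic, pantry, vault, terrace, chapel, closet, cellar, patio, parlor, nursery
Reachable nodes: 17 of 20 total.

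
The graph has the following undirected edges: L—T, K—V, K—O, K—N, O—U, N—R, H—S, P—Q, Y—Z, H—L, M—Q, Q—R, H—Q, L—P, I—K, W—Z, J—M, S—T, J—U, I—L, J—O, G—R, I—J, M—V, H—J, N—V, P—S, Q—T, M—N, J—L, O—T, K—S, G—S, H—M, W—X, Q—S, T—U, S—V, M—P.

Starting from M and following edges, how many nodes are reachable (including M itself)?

BFS from M visits: M, H, J, N, P, Q, V, L, S, I, O, U, K, R, T, G
Reachable nodes: 16 of 20 total.

16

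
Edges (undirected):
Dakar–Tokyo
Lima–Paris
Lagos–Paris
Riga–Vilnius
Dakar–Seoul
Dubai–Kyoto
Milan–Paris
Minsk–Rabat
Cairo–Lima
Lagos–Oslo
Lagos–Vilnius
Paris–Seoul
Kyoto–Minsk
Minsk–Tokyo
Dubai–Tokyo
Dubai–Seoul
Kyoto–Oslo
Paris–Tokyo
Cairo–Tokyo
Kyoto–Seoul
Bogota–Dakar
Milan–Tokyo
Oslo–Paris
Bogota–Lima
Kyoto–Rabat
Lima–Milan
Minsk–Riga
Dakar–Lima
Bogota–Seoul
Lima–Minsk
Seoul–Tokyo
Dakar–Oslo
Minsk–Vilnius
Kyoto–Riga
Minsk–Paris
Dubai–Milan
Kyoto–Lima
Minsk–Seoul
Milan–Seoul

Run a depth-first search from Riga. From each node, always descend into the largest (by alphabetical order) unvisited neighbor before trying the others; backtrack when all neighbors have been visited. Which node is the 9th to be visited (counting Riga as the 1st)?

Kyoto

Visit Riga
Riga → Vilnius
Vilnius → Minsk
Minsk → Tokyo
Tokyo → Seoul
Seoul → Paris
Paris → Oslo
Oslo → Lagos
Oslo → Kyoto
Kyoto → Rabat
Kyoto → Lima
Lima → Milan
Milan → Dubai
Lima → Dakar
Dakar → Bogota
Lima → Cairo

Visit order: Riga, Vilnius, Minsk, Tokyo, Seoul, Paris, Oslo, Lagos, Kyoto, Rabat, Lima, Milan, Dubai, Dakar, Bogota, Cairo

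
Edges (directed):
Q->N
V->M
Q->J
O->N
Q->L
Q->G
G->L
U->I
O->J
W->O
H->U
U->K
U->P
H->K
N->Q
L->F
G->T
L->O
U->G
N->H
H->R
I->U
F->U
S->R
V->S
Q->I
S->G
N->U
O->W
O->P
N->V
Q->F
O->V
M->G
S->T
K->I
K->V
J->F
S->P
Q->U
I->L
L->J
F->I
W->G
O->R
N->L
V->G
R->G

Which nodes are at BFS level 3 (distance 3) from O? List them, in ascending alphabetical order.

Level 0: O
Level 1: J, N, P, R, V, W
Level 2: F, G, H, L, M, Q, S, U
Level 3: I, K, T

I, K, T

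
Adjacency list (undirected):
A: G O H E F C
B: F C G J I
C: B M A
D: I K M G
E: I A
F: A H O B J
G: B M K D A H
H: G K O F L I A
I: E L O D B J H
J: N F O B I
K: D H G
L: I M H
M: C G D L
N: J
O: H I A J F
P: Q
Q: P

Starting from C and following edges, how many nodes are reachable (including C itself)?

BFS from C visits: C, M, B, A, L, G, D, J, I, F, O, H, E, K, N
Reachable nodes: 15 of 17 total.

15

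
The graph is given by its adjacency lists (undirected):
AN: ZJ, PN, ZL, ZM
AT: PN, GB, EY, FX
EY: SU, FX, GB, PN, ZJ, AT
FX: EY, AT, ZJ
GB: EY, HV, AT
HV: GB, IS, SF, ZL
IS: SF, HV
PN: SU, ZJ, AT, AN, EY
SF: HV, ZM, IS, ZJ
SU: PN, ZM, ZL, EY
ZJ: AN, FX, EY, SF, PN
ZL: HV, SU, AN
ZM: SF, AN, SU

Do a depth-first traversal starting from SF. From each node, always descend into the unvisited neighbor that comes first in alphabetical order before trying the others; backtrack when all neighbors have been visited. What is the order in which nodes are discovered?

Visit SF
SF → HV
HV → GB
GB → AT
AT → EY
EY → FX
FX → ZJ
ZJ → AN
AN → PN
PN → SU
SU → ZL
SU → ZM
HV → IS

SF, HV, GB, AT, EY, FX, ZJ, AN, PN, SU, ZL, ZM, IS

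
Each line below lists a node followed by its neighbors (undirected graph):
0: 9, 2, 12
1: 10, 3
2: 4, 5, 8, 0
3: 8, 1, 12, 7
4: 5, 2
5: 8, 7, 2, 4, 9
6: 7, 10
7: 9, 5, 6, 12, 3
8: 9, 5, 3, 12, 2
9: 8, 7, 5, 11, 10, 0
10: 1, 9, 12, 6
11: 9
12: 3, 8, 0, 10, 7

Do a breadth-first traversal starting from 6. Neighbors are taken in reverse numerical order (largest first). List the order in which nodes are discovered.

6 -> 10 -> 7 -> 12 -> 9 -> 1 -> 5 -> 3 -> 8 -> 0 -> 11 -> 4 -> 2

Visit 6; enqueue 10, 7 → queue [10, 7]
Visit 10; enqueue 12, 9, 1 → queue [7, 12, 9, 1]
Visit 7; enqueue 5, 3 → queue [12, 9, 1, 5, 3]
Visit 12; enqueue 8, 0 → queue [9, 1, 5, 3, 8, 0]
Visit 9; enqueue 11 → queue [1, 5, 3, 8, 0, 11]
Visit 1 → queue [5, 3, 8, 0, 11]
Visit 5; enqueue 4, 2 → queue [3, 8, 0, 11, 4, 2]
Visit 3 → queue [8, 0, 11, 4, 2]
Visit 8 → queue [0, 11, 4, 2]
Visit 0 → queue [11, 4, 2]
Visit 11 → queue [4, 2]
Visit 4 → queue [2]
Visit 2 → queue []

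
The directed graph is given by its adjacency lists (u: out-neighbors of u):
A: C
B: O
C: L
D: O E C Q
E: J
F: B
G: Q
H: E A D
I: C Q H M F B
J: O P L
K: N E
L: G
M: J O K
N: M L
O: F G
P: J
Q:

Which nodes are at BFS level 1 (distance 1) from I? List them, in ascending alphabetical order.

B, C, F, H, M, Q

Level 0: I
Level 1: B, C, F, H, M, Q
Level 2: A, D, E, J, K, L, O
Level 3: G, N, P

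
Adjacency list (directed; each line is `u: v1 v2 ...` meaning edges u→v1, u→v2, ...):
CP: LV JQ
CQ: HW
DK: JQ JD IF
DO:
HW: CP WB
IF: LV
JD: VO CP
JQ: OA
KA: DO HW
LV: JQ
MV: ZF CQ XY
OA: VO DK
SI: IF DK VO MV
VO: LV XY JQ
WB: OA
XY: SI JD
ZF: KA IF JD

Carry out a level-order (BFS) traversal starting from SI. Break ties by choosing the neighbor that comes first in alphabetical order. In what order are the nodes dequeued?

Visit SI; enqueue DK, IF, MV, VO → queue [DK, IF, MV, VO]
Visit DK; enqueue JD, JQ → queue [IF, MV, VO, JD, JQ]
Visit IF; enqueue LV → queue [MV, VO, JD, JQ, LV]
Visit MV; enqueue CQ, XY, ZF → queue [VO, JD, JQ, LV, CQ, XY, ZF]
Visit VO → queue [JD, JQ, LV, CQ, XY, ZF]
Visit JD; enqueue CP → queue [JQ, LV, CQ, XY, ZF, CP]
Visit JQ; enqueue OA → queue [LV, CQ, XY, ZF, CP, OA]
Visit LV → queue [CQ, XY, ZF, CP, OA]
Visit CQ; enqueue HW → queue [XY, ZF, CP, OA, HW]
Visit XY → queue [ZF, CP, OA, HW]
Visit ZF; enqueue KA → queue [CP, OA, HW, KA]
Visit CP → queue [OA, HW, KA]
Visit OA → queue [HW, KA]
Visit HW; enqueue WB → queue [KA, WB]
Visit KA; enqueue DO → queue [WB, DO]
Visit WB → queue [DO]
Visit DO → queue []

SI -> DK -> IF -> MV -> VO -> JD -> JQ -> LV -> CQ -> XY -> ZF -> CP -> OA -> HW -> KA -> WB -> DO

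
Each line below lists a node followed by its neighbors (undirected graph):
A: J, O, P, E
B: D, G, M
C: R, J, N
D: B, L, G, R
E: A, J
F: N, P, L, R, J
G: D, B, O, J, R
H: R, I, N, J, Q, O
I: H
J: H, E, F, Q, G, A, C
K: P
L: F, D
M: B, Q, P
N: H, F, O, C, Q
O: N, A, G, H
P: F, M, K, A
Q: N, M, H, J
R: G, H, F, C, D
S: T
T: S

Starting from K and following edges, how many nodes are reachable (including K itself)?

18

BFS from K visits: K, P, M, F, A, Q, B, R, N, L, J, O, E, H, G, D, C, I
Reachable nodes: 18 of 20 total.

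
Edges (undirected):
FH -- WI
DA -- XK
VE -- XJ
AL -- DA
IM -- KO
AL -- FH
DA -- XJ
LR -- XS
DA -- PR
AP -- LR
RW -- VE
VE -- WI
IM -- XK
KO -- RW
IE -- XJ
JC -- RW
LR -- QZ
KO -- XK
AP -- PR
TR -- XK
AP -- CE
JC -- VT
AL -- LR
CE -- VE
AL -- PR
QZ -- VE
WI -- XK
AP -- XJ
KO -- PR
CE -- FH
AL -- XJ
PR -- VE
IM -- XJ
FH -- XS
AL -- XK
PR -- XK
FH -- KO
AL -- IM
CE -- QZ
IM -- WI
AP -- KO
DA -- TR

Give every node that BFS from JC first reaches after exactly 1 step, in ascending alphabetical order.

Level 0: JC
Level 1: RW, VT
Level 2: KO, VE
Level 3: AP, CE, FH, IM, PR, QZ, WI, XJ, XK
Level 4: AL, DA, IE, LR, TR, XS

RW, VT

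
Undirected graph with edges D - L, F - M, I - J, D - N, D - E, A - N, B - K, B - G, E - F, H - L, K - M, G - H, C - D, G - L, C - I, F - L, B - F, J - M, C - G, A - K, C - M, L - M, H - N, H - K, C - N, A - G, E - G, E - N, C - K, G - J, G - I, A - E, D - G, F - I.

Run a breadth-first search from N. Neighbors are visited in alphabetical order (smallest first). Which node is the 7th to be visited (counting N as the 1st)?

G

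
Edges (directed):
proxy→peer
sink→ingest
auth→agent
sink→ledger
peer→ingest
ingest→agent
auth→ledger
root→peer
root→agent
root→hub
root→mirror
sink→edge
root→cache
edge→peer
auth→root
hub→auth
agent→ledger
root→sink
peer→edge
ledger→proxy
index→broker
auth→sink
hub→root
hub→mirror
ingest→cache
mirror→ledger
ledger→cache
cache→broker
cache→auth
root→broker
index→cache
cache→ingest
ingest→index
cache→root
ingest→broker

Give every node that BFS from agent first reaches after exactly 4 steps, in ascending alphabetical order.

Level 0: agent
Level 1: ledger
Level 2: cache, proxy
Level 3: auth, broker, ingest, peer, root
Level 4: edge, hub, index, mirror, sink

edge, hub, index, mirror, sink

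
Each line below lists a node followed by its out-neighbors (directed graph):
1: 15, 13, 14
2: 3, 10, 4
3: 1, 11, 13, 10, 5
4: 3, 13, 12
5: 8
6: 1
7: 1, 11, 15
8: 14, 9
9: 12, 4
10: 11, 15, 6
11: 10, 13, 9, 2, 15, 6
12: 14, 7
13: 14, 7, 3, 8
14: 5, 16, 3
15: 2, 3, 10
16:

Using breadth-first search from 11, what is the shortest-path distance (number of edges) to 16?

Level 0: 11
Level 1: 2, 6, 9, 10, 13, 15
Level 2: 1, 3, 4, 7, 8, 12, 14
Level 3: 5, 16
16 first appears at level 3.

3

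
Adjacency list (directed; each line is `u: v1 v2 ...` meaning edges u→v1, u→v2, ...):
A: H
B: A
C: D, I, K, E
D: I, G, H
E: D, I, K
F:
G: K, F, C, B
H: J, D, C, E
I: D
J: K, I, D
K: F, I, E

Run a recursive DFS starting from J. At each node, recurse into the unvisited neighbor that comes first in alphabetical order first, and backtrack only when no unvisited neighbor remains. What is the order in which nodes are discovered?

J -> D -> G -> B -> A -> H -> C -> E -> I -> K -> F

Visit J
J → D
D → G
G → B
B → A
A → H
H → C
C → E
E → I
E → K
K → F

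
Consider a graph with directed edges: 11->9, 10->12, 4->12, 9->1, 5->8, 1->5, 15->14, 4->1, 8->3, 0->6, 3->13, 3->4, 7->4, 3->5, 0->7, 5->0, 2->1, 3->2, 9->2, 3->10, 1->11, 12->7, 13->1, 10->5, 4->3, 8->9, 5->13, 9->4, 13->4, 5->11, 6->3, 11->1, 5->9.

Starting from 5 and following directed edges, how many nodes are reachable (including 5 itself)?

14

BFS from 5 visits: 5, 0, 8, 9, 11, 13, 6, 7, 3, 1, 2, 4, 10, 12
Reachable nodes: 14 of 16 total.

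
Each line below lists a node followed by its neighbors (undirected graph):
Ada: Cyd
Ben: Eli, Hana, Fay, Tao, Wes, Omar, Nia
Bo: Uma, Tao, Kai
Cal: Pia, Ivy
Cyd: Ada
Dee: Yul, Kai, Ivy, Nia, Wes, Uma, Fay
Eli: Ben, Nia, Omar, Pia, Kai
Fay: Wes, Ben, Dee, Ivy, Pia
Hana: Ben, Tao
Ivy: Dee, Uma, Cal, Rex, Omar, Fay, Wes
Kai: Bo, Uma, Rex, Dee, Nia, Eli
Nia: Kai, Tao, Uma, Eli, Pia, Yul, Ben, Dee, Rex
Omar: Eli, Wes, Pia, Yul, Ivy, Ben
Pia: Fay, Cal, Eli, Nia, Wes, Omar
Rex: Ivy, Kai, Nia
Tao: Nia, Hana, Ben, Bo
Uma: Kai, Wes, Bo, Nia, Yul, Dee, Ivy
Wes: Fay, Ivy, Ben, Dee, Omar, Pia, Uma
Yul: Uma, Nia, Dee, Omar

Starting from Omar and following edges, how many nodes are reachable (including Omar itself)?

17

BFS from Omar visits: Omar, Eli, Wes, Pia, Yul, Ivy, Ben, Nia, Kai, Fay, Dee, Uma, Cal, Rex, Hana, Tao, Bo
Reachable nodes: 17 of 19 total.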